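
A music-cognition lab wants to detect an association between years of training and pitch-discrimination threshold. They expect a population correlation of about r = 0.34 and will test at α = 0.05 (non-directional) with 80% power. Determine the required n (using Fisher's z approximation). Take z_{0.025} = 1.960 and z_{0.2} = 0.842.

n = 66

Fisher's z: C = ½·ln((1+r)/(1−r)) = ½·ln(2.0303) = 0.3541.
n = ((z_{α/2} + z_β)/C)² + 3.
(1.960 + 0.842) / 0.3541 = 2.802 / 0.3541 = 7.913.
n = 7.913² + 3 = 62.62 + 3 = 65.6.
Round up.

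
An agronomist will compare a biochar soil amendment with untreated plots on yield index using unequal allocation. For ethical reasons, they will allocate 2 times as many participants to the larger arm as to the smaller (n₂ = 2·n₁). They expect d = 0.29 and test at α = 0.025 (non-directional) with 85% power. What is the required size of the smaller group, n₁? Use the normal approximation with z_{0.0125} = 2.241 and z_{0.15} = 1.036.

n₁ = 192

With allocation ratio k = n₂/n₁ = 2, Var(x̄₁−x̄₂) = σ²(1/n₁ + 1/(k·n₁)) = σ²·(k+1)/(k·n₁).
So n₁ = (1 + 1/k)·((z_{α/2} + z_β)/d)² = 1.500 × (3.277/0.29)².
n₁ = 1.500 × 127.69 = 191.5.
Round up: n₁ = 192, giving n₂ = 2 × 192 = 384.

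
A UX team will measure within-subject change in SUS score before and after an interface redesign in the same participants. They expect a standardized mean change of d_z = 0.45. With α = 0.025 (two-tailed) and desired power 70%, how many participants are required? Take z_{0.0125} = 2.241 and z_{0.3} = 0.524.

For a paired (one-sample on differences) test: n = ((z_{α/2} + z_β) / d)².
z_{α/2} + z_β = 2.241 + 0.524 = 2.765.
n = (2.765 / 0.45)² = 6.144² = 37.75.
Round up.

n = 38 pairs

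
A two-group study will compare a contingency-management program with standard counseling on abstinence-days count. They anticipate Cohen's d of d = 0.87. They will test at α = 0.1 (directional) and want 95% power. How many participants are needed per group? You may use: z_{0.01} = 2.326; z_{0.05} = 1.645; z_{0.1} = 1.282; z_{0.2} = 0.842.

For two independent groups with equal n: n = 2·((z_{α} + z_β) / d)².
z_{α} + z_β = 1.282 + 1.645 = 2.927.
n = 2 × (2.927 / 0.87)² = 2 × 3.364² = 2 × 11.32 = 22.6.
Round up to the next whole participant.

n = 23 per group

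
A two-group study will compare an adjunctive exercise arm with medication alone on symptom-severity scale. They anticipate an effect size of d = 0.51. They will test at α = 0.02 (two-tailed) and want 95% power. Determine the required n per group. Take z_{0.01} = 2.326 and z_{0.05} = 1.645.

For two independent groups with equal n: n = 2·((z_{α/2} + z_β) / d)².
z_{α/2} + z_β = 2.326 + 1.645 = 3.971.
n = 2 × (3.971 / 0.51)² = 2 × 7.786² = 2 × 60.63 = 121.3.
Round up to the next whole participant.

n = 122 per group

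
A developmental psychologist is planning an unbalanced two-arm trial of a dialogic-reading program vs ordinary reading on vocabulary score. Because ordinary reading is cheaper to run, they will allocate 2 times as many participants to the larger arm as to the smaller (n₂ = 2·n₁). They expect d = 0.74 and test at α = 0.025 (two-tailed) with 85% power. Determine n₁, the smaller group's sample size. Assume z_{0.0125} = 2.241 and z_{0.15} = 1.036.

n₁ = 30

With allocation ratio k = n₂/n₁ = 2, Var(x̄₁−x̄₂) = σ²(1/n₁ + 1/(k·n₁)) = σ²·(k+1)/(k·n₁).
So n₁ = (1 + 1/k)·((z_{α/2} + z_β)/d)² = 1.500 × (3.277/0.74)².
n₁ = 1.500 × 19.61 = 29.4.
Round up: n₁ = 30, giving n₂ = 2 × 30 = 60.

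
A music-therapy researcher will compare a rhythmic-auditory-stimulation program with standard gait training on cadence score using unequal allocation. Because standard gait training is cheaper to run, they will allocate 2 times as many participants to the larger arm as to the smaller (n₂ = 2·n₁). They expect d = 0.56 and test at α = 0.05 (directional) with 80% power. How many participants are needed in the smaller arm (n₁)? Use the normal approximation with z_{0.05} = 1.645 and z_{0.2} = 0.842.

With allocation ratio k = n₂/n₁ = 2, Var(x̄₁−x̄₂) = σ²(1/n₁ + 1/(k·n₁)) = σ²·(k+1)/(k·n₁).
So n₁ = (1 + 1/k)·((z_{α} + z_β)/d)² = 1.500 × (2.487/0.56)².
n₁ = 1.500 × 19.72 = 29.6.
Round up: n₁ = 30, giving n₂ = 2 × 30 = 60.

n₁ = 30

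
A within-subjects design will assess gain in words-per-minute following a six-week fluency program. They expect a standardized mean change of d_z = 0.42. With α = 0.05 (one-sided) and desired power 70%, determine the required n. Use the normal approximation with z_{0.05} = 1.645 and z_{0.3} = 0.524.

For a paired (one-sample on differences) test: n = ((z_{α} + z_β) / d)².
z_{α} + z_β = 1.645 + 0.524 = 2.169.
n = (2.169 / 0.42)² = 5.164² = 26.67.
Round up.

n = 27 pairs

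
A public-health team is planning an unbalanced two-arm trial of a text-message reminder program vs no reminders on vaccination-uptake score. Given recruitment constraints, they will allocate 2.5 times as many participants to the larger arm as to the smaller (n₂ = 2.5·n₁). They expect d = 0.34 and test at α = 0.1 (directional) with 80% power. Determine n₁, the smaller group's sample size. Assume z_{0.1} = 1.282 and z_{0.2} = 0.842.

With allocation ratio k = n₂/n₁ = 2.5, Var(x̄₁−x̄₂) = σ²(1/n₁ + 1/(k·n₁)) = σ²·(k+1)/(k·n₁).
So n₁ = (1 + 1/k)·((z_{α} + z_β)/d)² = 1.400 × (2.124/0.34)².
n₁ = 1.400 × 39.03 = 54.6.
Round up: n₁ = 55, giving n₂ = ⌈2.5 × 55⌉ = ⌈137.5⌉ = 138.

n₁ = 55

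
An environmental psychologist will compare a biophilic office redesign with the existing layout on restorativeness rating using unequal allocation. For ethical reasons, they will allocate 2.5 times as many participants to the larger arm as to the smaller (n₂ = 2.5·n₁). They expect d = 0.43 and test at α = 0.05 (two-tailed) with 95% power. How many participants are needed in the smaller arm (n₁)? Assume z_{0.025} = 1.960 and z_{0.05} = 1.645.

n₁ = 99

With allocation ratio k = n₂/n₁ = 2.5, Var(x̄₁−x̄₂) = σ²(1/n₁ + 1/(k·n₁)) = σ²·(k+1)/(k·n₁).
So n₁ = (1 + 1/k)·((z_{α/2} + z_β)/d)² = 1.400 × (3.605/0.43)².
n₁ = 1.400 × 70.29 = 98.4.
Round up: n₁ = 99, giving n₂ = ⌈2.5 × 99⌉ = ⌈247.5⌉ = 248.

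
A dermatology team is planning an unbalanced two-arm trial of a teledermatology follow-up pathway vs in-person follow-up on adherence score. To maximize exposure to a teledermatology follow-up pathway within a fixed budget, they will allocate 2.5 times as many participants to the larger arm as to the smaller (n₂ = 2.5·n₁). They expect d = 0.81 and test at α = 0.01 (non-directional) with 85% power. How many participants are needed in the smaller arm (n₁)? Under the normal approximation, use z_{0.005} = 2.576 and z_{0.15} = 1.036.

n₁ = 28

With allocation ratio k = n₂/n₁ = 2.5, Var(x̄₁−x̄₂) = σ²(1/n₁ + 1/(k·n₁)) = σ²·(k+1)/(k·n₁).
So n₁ = (1 + 1/k)·((z_{α/2} + z_β)/d)² = 1.400 × (3.612/0.81)².
n₁ = 1.400 × 19.88 = 27.8.
Round up: n₁ = 28, giving n₂ = 2.5 × 28 = 70.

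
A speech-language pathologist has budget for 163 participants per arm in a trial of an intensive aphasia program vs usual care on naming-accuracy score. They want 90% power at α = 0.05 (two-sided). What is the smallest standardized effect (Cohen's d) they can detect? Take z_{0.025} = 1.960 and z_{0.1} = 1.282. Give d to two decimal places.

d_min ≈ 0.36

For two independent groups of n = 163 each: d_min = (z_{α/2} + z_β)·√(2/n).
z-sum = 1.960 + 1.282 = 3.242.
d_min = 3.242 × √(2/163) = 3.242 × 0.1108 = 0.359.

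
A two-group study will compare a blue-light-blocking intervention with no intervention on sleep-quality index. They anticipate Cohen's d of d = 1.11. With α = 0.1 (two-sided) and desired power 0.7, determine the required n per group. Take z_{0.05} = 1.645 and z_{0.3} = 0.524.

n = 8 per group

For two independent groups with equal n: n = 2·((z_{α/2} + z_β) / d)².
z_{α/2} + z_β = 1.645 + 0.524 = 2.169.
n = 2 × (2.169 / 1.11)² = 2 × 1.954² = 2 × 3.82 = 7.6.
Round up to the next whole participant.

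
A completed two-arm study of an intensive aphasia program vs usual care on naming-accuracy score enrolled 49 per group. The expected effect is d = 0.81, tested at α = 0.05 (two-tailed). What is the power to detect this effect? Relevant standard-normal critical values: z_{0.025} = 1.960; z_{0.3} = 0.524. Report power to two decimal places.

power ≈ 0.98

For two equal groups, power = Φ(d·√(n/2) − z_{α/2}).
d·√(n/2) = 0.81 × √(49/2) = 0.81 × 4.950 = 4.009.
z_β = 4.009 − 1.960 = 2.049.
Power = Φ(2.049) = 0.980.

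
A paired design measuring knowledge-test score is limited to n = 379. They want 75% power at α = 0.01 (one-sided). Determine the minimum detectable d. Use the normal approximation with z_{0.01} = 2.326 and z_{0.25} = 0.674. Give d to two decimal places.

For a single sample (or paired design) of n = 379: d_min = (z_{α} + z_β)/√n.
z-sum = 2.326 + 0.674 = 3.000.
d_min = 3.000 / √379 = 3.000 / 19.468 = 0.154.

d_min ≈ 0.15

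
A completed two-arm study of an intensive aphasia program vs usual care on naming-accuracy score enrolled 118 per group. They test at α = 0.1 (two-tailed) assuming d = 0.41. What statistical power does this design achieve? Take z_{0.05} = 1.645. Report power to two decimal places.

For two equal groups, power = Φ(d·√(n/2) − z_{α/2}).
d·√(n/2) = 0.41 × √(118/2) = 0.41 × 7.681 = 3.149.
z_β = 3.149 − 1.645 = 1.504.
Power = Φ(1.504) = 0.934.

power ≈ 0.93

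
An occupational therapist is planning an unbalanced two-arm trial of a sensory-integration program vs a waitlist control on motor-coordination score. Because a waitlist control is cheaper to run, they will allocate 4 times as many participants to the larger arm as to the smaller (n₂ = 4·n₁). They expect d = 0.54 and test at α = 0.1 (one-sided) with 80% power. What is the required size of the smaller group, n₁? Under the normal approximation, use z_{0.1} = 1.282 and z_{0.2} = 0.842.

With allocation ratio k = n₂/n₁ = 4, Var(x̄₁−x̄₂) = σ²(1/n₁ + 1/(k·n₁)) = σ²·(k+1)/(k·n₁).
So n₁ = (1 + 1/k)·((z_{α} + z_β)/d)² = 1.250 × (2.124/0.54)².
n₁ = 1.250 × 15.47 = 19.3.
Round up: n₁ = 20, giving n₂ = 4 × 20 = 80.

n₁ = 20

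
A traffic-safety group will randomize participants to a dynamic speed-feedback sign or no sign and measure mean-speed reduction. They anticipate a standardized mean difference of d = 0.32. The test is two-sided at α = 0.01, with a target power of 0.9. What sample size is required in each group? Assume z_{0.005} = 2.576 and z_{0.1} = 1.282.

n = 291 per group

For two independent groups with equal n: n = 2·((z_{α/2} + z_β) / d)².
z_{α/2} + z_β = 2.576 + 1.282 = 3.858.
n = 2 × (3.858 / 0.32)² = 2 × 12.056² = 2 × 145.35 = 290.7.
Round up to the next whole participant.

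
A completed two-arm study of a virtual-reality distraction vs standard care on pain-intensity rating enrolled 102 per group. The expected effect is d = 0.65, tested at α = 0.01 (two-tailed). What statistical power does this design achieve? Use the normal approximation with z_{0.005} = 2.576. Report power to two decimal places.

For two equal groups, power = Φ(d·√(n/2) − z_{α/2}).
d·√(n/2) = 0.65 × √(102/2) = 0.65 × 7.141 = 4.642.
z_β = 4.642 − 2.576 = 2.066.
Power = Φ(2.066) = 0.981.

power ≈ 0.98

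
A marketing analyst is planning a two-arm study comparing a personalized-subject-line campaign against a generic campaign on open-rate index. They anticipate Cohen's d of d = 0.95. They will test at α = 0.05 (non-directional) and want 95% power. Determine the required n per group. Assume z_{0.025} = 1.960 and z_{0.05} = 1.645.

n = 29 per group

For two independent groups with equal n: n = 2·((z_{α/2} + z_β) / d)².
z_{α/2} + z_β = 1.960 + 1.645 = 3.605.
n = 2 × (3.605 / 0.95)² = 2 × 3.795² = 2 × 14.40 = 28.8.
Round up to the next whole participant.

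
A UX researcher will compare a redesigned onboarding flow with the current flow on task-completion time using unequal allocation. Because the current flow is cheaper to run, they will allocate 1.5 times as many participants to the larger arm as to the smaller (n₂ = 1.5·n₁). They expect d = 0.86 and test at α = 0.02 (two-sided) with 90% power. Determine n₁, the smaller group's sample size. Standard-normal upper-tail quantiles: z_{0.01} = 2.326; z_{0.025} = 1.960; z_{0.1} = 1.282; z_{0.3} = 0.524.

n₁ = 30

With allocation ratio k = n₂/n₁ = 1.5, Var(x̄₁−x̄₂) = σ²(1/n₁ + 1/(k·n₁)) = σ²·(k+1)/(k·n₁).
So n₁ = (1 + 1/k)·((z_{α/2} + z_β)/d)² = 1.667 × (3.608/0.86)².
n₁ = 1.667 × 17.60 = 29.3.
Round up: n₁ = 30, giving n₂ = 1.5 × 30 = 45.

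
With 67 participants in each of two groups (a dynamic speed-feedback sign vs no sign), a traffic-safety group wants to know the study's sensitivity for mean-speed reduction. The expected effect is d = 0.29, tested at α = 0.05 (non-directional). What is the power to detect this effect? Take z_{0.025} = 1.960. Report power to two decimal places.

For two equal groups, power = Φ(d·√(n/2) − z_{α/2}).
d·√(n/2) = 0.29 × √(67/2) = 0.29 × 5.788 = 1.678.
z_β = 1.678 − 1.960 = -0.282.
Power = Φ(-0.282) = 0.389.

power ≈ 0.39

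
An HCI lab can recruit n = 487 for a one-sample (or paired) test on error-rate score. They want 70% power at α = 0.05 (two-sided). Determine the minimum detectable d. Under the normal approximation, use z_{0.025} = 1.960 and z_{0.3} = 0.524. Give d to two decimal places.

d_min ≈ 0.11

For a single sample (or paired design) of n = 487: d_min = (z_{α/2} + z_β)/√n.
z-sum = 1.960 + 0.524 = 2.484.
d_min = 2.484 / √487 = 2.484 / 22.068 = 0.113.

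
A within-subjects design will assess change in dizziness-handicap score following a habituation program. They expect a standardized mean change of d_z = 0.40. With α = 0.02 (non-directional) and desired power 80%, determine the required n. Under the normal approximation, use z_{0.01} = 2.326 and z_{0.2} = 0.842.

For a paired (one-sample on differences) test: n = ((z_{α/2} + z_β) / d)².
z_{α/2} + z_β = 2.326 + 0.842 = 3.168.
n = (3.168 / 0.40)² = 7.920² = 62.73.
Round up.

n = 63 pairs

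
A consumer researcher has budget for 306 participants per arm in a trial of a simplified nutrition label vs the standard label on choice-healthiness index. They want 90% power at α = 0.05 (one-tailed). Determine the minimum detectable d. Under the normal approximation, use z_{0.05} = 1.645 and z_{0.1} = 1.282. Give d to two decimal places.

For two independent groups of n = 306 each: d_min = (z_{α} + z_β)·√(2/n).
z-sum = 1.645 + 1.282 = 2.927.
d_min = 2.927 × √(2/306) = 2.927 × 0.0808 = 0.237.

d_min ≈ 0.24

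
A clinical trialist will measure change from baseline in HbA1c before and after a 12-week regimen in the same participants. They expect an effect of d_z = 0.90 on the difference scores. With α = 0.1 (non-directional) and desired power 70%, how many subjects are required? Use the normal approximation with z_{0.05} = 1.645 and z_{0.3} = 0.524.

n = 6 pairs

For a paired (one-sample on differences) test: n = ((z_{α/2} + z_β) / d)².
z_{α/2} + z_β = 1.645 + 0.524 = 2.169.
n = (2.169 / 0.90)² = 2.410² = 5.81.
Round up.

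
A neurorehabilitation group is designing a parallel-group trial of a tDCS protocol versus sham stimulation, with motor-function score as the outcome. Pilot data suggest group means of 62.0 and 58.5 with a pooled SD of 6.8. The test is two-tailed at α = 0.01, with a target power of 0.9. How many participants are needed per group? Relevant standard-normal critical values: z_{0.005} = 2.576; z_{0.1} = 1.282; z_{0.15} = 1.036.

n = 113 per group

Cohen's d = |M₁ − M₂| / SD_pooled = |62.0 − 58.5| / 6.8 = 3.5 / 6.8 = 0.515.
For two independent groups with equal n: n = 2·((z_{α/2} + z_β) / d)².
z_{α/2} + z_β = 2.576 + 1.282 = 3.858.
n = 2 × (3.858 / 0.515)² = 2 × 7.491² = 2 × 56.12 = 112.2.
Round up to the next whole participant.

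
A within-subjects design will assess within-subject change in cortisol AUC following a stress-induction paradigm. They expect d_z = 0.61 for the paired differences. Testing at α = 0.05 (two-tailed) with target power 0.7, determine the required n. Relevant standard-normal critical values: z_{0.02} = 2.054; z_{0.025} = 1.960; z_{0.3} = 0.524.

n = 17 pairs

For a paired (one-sample on differences) test: n = ((z_{α/2} + z_β) / d)².
z_{α/2} + z_β = 1.960 + 0.524 = 2.484.
n = (2.484 / 0.61)² = 4.072² = 16.58.
Round up.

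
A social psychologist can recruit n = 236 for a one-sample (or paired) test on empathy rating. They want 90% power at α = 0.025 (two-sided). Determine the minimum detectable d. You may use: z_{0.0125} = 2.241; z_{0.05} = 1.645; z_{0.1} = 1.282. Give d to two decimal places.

For a single sample (or paired design) of n = 236: d_min = (z_{α/2} + z_β)/√n.
z-sum = 2.241 + 1.282 = 3.523.
d_min = 3.523 / √236 = 3.523 / 15.362 = 0.229.

d_min ≈ 0.23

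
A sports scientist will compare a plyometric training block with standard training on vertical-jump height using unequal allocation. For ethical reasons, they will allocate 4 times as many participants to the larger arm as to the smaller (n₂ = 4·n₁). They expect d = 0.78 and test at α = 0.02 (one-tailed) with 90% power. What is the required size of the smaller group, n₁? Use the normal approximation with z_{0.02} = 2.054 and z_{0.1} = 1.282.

n₁ = 23

With allocation ratio k = n₂/n₁ = 4, Var(x̄₁−x̄₂) = σ²(1/n₁ + 1/(k·n₁)) = σ²·(k+1)/(k·n₁).
So n₁ = (1 + 1/k)·((z_{α} + z_β)/d)² = 1.250 × (3.336/0.78)².
n₁ = 1.250 × 18.29 = 22.9.
Round up: n₁ = 23, giving n₂ = 4 × 23 = 92.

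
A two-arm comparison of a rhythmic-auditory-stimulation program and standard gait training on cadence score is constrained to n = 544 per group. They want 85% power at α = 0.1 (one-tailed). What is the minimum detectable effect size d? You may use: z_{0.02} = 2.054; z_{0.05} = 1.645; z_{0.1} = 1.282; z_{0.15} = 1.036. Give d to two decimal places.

d_min ≈ 0.14

For two independent groups of n = 544 each: d_min = (z_{α} + z_β)·√(2/n).
z-sum = 1.282 + 1.036 = 2.318.
d_min = 2.318 × √(2/544) = 2.318 × 0.0606 = 0.141.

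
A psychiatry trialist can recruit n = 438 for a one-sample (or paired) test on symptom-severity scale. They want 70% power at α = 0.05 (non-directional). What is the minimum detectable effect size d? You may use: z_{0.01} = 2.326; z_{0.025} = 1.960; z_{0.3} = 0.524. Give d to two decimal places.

d_min ≈ 0.12

For a single sample (or paired design) of n = 438: d_min = (z_{α/2} + z_β)/√n.
z-sum = 1.960 + 0.524 = 2.484.
d_min = 2.484 / √438 = 2.484 / 20.928 = 0.119.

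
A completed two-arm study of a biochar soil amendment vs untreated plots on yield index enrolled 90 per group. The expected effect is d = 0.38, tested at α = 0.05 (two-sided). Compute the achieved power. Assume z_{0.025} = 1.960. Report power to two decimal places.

For two equal groups, power = Φ(d·√(n/2) − z_{α/2}).
d·√(n/2) = 0.38 × √(90/2) = 0.38 × 6.708 = 2.549.
z_β = 2.549 − 1.960 = 0.589.
Power = Φ(0.589) = 0.722.

power ≈ 0.72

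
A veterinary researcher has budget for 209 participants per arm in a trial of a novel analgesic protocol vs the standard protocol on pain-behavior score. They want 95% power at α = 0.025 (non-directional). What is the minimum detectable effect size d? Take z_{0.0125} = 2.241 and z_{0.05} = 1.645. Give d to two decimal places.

d_min ≈ 0.38

For two independent groups of n = 209 each: d_min = (z_{α/2} + z_β)·√(2/n).
z-sum = 2.241 + 1.645 = 3.886.
d_min = 3.886 × √(2/209) = 3.886 × 0.0978 = 0.380.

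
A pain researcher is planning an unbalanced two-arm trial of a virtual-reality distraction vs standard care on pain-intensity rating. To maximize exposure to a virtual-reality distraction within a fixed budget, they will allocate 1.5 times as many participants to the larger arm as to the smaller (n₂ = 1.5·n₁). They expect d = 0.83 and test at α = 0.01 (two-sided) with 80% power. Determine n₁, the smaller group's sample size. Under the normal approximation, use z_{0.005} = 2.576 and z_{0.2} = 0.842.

With allocation ratio k = n₂/n₁ = 1.5, Var(x̄₁−x̄₂) = σ²(1/n₁ + 1/(k·n₁)) = σ²·(k+1)/(k·n₁).
So n₁ = (1 + 1/k)·((z_{α/2} + z_β)/d)² = 1.667 × (3.418/0.83)².
n₁ = 1.667 × 16.96 = 28.3.
Round up: n₁ = 29, giving n₂ = ⌈1.5 × 29⌉ = ⌈43.5⌉ = 44.

n₁ = 29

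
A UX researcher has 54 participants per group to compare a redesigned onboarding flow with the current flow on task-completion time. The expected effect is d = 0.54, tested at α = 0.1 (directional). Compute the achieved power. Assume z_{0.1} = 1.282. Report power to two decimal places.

For two equal groups, power = Φ(d·√(n/2) − z_{α}).
d·√(n/2) = 0.54 × √(54/2) = 0.54 × 5.196 = 2.806.
z_β = 2.806 − 1.282 = 1.524.
Power = Φ(1.524) = 0.936.

power ≈ 0.94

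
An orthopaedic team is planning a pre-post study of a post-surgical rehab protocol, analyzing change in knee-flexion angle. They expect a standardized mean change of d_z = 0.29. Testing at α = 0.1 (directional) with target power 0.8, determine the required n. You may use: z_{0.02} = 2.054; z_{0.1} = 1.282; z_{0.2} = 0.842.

n = 54 pairs

For a paired (one-sample on differences) test: n = ((z_{α} + z_β) / d)².
z_{α} + z_β = 1.282 + 0.842 = 2.124.
n = (2.124 / 0.29)² = 7.324² = 53.64.
Round up.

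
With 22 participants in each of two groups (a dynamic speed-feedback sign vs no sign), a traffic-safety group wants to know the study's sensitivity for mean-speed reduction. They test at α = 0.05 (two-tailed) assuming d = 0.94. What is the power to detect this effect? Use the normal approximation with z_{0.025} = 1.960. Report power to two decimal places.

power ≈ 0.88

For two equal groups, power = Φ(d·√(n/2) − z_{α/2}).
d·√(n/2) = 0.94 × √(22/2) = 0.94 × 3.317 = 3.118.
z_β = 3.118 − 1.960 = 1.158.
Power = Φ(1.158) = 0.876.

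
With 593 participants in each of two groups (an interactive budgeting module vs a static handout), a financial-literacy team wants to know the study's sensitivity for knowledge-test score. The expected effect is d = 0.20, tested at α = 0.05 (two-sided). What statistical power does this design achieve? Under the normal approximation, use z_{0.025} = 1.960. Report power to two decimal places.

power ≈ 0.93

For two equal groups, power = Φ(d·√(n/2) − z_{α/2}).
d·√(n/2) = 0.20 × √(593/2) = 0.20 × 17.219 = 3.444.
z_β = 3.444 − 1.960 = 1.484.
Power = Φ(1.484) = 0.931.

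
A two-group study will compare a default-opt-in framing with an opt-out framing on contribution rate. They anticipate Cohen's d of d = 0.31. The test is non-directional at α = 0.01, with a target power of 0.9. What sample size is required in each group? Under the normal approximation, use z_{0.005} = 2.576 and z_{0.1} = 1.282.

For two independent groups with equal n: n = 2·((z_{α/2} + z_β) / d)².
z_{α/2} + z_β = 2.576 + 1.282 = 3.858.
n = 2 × (3.858 / 0.31)² = 2 × 12.445² = 2 × 154.88 = 309.8.
Round up to the next whole participant.

n = 310 per group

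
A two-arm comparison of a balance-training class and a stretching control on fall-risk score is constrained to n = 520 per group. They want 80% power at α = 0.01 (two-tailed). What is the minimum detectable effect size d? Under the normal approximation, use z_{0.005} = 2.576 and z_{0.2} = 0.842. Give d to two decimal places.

d_min ≈ 0.21

For two independent groups of n = 520 each: d_min = (z_{α/2} + z_β)·√(2/n).
z-sum = 2.576 + 0.842 = 3.418.
d_min = 3.418 × √(2/520) = 3.418 × 0.0620 = 0.212.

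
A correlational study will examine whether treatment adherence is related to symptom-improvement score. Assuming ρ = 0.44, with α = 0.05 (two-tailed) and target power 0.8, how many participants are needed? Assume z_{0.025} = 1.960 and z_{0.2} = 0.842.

n = 39

Fisher's z: C = ½·ln((1+r)/(1−r)) = ½·ln(2.5714) = 0.4722.
n = ((z_{α/2} + z_β)/C)² + 3.
(1.960 + 0.842) / 0.4722 = 2.802 / 0.4722 = 5.934.
n = 5.934² + 3 = 35.21 + 3 = 38.2.
Round up.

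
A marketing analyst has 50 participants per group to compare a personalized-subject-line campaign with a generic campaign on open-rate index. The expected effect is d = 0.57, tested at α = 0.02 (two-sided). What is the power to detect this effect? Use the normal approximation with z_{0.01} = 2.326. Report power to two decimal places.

power ≈ 0.70

For two equal groups, power = Φ(d·√(n/2) − z_{α/2}).
d·√(n/2) = 0.57 × √(50/2) = 0.57 × 5.000 = 2.850.
z_β = 2.850 − 2.326 = 0.524.
Power = Φ(0.524) = 0.700.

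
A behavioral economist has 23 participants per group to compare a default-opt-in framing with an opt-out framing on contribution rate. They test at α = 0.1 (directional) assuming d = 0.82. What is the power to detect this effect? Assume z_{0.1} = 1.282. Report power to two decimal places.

For two equal groups, power = Φ(d·√(n/2) − z_{α}).
d·√(n/2) = 0.82 × √(23/2) = 0.82 × 3.391 = 2.781.
z_β = 2.781 − 1.282 = 1.499.
Power = Φ(1.499) = 0.933.

power ≈ 0.93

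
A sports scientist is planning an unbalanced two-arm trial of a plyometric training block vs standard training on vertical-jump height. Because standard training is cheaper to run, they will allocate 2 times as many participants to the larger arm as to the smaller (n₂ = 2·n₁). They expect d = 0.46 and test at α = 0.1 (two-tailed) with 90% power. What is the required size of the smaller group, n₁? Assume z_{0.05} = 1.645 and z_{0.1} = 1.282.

With allocation ratio k = n₂/n₁ = 2, Var(x̄₁−x̄₂) = σ²(1/n₁ + 1/(k·n₁)) = σ²·(k+1)/(k·n₁).
So n₁ = (1 + 1/k)·((z_{α/2} + z_β)/d)² = 1.500 × (2.927/0.46)².
n₁ = 1.500 × 40.49 = 60.7.
Round up: n₁ = 61, giving n₂ = 2 × 61 = 122.

n₁ = 61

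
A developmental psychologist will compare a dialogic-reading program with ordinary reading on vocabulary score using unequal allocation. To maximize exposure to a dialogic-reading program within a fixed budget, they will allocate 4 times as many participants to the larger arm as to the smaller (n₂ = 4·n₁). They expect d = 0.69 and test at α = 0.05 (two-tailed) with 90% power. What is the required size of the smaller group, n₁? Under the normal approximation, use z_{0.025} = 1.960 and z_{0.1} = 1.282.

With allocation ratio k = n₂/n₁ = 4, Var(x̄₁−x̄₂) = σ²(1/n₁ + 1/(k·n₁)) = σ²·(k+1)/(k·n₁).
So n₁ = (1 + 1/k)·((z_{α/2} + z_β)/d)² = 1.250 × (3.242/0.69)².
n₁ = 1.250 × 22.08 = 27.6.
Round up: n₁ = 28, giving n₂ = 4 × 28 = 112.

n₁ = 28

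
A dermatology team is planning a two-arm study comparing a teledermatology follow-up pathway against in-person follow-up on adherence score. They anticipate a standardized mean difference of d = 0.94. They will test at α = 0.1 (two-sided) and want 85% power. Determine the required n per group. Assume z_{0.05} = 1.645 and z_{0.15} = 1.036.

n = 17 per group

For two independent groups with equal n: n = 2·((z_{α/2} + z_β) / d)².
z_{α/2} + z_β = 1.645 + 1.036 = 2.681.
n = 2 × (2.681 / 0.94)² = 2 × 2.852² = 2 × 8.13 = 16.3.
Round up to the next whole participant.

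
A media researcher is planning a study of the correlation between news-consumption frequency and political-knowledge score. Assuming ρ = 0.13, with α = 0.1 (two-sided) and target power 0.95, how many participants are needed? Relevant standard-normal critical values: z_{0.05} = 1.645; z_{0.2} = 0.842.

n = 637

Fisher's z: C = ½·ln((1+r)/(1−r)) = ½·ln(1.2989) = 0.1307.
n = ((z_{α/2} + z_β)/C)² + 3.
(1.645 + 1.645) / 0.1307 = 3.290 / 0.1307 = 25.172.
n = 25.172² + 3 = 633.64 + 3 = 636.6.
Round up.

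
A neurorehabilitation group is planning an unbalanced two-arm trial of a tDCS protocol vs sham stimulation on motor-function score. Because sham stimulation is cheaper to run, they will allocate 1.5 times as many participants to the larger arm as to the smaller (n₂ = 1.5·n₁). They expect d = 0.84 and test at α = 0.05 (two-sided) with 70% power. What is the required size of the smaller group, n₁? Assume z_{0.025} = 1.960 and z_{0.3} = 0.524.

With allocation ratio k = n₂/n₁ = 1.5, Var(x̄₁−x̄₂) = σ²(1/n₁ + 1/(k·n₁)) = σ²·(k+1)/(k·n₁).
So n₁ = (1 + 1/k)·((z_{α/2} + z_β)/d)² = 1.667 × (2.484/0.84)².
n₁ = 1.667 × 8.74 = 14.6.
Round up: n₁ = 15, giving n₂ = ⌈1.5 × 15⌉ = ⌈22.5⌉ = 23.

n₁ = 15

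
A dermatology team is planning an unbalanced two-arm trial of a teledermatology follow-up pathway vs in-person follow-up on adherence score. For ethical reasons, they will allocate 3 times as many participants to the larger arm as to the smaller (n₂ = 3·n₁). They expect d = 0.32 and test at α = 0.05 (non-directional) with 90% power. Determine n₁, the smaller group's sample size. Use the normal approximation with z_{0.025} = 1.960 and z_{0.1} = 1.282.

n₁ = 137

With allocation ratio k = n₂/n₁ = 3, Var(x̄₁−x̄₂) = σ²(1/n₁ + 1/(k·n₁)) = σ²·(k+1)/(k·n₁).
So n₁ = (1 + 1/k)·((z_{α/2} + z_β)/d)² = 1.333 × (3.242/0.32)².
n₁ = 1.333 × 102.64 = 136.9.
Round up: n₁ = 137, giving n₂ = 3 × 137 = 411.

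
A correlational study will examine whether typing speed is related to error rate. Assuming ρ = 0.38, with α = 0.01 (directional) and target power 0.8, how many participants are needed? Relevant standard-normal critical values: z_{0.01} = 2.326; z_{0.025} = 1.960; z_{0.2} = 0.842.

n = 66

Fisher's z: C = ½·ln((1+r)/(1−r)) = ½·ln(2.2258) = 0.4001.
n = ((z_{α} + z_β)/C)² + 3.
(2.326 + 0.842) / 0.4001 = 3.168 / 0.4001 = 7.918.
n = 7.918² + 3 = 62.70 + 3 = 65.7.
Round up.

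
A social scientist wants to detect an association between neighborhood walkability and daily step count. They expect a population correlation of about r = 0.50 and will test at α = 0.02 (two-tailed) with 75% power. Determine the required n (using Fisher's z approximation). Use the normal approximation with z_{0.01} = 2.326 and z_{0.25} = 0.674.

n = 33

Fisher's z: C = ½·ln((1+r)/(1−r)) = ½·ln(3.0000) = 0.5493.
n = ((z_{α/2} + z_β)/C)² + 3.
(2.326 + 0.674) / 0.5493 = 3.000 / 0.5493 = 5.461.
n = 5.461² + 3 = 29.83 + 3 = 32.8.
Round up.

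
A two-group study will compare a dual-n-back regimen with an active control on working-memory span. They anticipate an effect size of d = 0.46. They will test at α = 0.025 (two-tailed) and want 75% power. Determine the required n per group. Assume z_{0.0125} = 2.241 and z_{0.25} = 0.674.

n = 81 per group

For two independent groups with equal n: n = 2·((z_{α/2} + z_β) / d)².
z_{α/2} + z_β = 2.241 + 0.674 = 2.915.
n = 2 × (2.915 / 0.46)² = 2 × 6.337² = 2 × 40.16 = 80.3.
Round up to the next whole participant.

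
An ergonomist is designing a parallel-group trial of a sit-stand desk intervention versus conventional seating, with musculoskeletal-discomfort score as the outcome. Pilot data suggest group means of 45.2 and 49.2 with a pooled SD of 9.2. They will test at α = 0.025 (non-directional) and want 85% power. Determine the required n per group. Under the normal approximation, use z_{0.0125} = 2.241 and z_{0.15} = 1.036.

Cohen's d = |M₁ − M₂| / SD_pooled = |45.2 − 49.2| / 9.2 = 4.0 / 9.2 = 0.435.
For two independent groups with equal n: n = 2·((z_{α/2} + z_β) / d)².
z_{α/2} + z_β = 2.241 + 1.036 = 3.277.
n = 2 × (3.277 / 0.435)² = 2 × 7.533² = 2 × 56.75 = 113.5.
Round up to the next whole participant.

n = 114 per group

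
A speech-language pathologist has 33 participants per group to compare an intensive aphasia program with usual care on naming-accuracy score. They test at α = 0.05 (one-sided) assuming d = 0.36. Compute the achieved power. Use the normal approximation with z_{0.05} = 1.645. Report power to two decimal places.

For two equal groups, power = Φ(d·√(n/2) − z_{α}).
d·√(n/2) = 0.36 × √(33/2) = 0.36 × 4.062 = 1.462.
z_β = 1.462 − 1.645 = -0.183.
Power = Φ(-0.183) = 0.428.

power ≈ 0.43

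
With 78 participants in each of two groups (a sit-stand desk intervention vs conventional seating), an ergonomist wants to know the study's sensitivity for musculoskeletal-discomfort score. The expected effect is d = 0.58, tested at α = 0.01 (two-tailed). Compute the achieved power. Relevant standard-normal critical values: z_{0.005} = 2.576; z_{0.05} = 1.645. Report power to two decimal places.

For two equal groups, power = Φ(d·√(n/2) − z_{α/2}).
d·√(n/2) = 0.58 × √(78/2) = 0.58 × 6.245 = 3.622.
z_β = 3.622 − 2.576 = 1.046.
Power = Φ(1.046) = 0.852.

power ≈ 0.85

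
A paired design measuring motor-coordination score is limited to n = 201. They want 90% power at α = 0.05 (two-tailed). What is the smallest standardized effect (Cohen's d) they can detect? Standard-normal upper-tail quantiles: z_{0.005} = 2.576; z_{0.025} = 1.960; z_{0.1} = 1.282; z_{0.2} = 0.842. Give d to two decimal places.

d_min ≈ 0.23

For a single sample (or paired design) of n = 201: d_min = (z_{α/2} + z_β)/√n.
z-sum = 1.960 + 1.282 = 3.242.
d_min = 3.242 / √201 = 3.242 / 14.177 = 0.229.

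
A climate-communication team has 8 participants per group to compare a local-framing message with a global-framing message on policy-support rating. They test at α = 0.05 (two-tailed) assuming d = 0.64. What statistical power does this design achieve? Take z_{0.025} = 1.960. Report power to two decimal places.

For two equal groups, power = Φ(d·√(n/2) − z_{α/2}).
d·√(n/2) = 0.64 × √(8/2) = 0.64 × 2.000 = 1.280.
z_β = 1.280 − 1.960 = -0.680.
Power = Φ(-0.680) = 0.248.

power ≈ 0.25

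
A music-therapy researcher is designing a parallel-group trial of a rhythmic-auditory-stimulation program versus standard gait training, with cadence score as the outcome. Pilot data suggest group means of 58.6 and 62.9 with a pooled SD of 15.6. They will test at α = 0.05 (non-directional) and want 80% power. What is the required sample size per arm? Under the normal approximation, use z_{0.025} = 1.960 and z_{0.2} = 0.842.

n = 207 per group

Cohen's d = |M₁ − M₂| / SD_pooled = |58.6 − 62.9| / 15.6 = 4.3 / 15.6 = 0.276.
For two independent groups with equal n: n = 2·((z_{α/2} + z_β) / d)².
z_{α/2} + z_β = 1.960 + 0.842 = 2.802.
n = 2 × (2.802 / 0.276)² = 2 × 10.152² = 2 × 103.07 = 206.1.
Round up to the next whole participant.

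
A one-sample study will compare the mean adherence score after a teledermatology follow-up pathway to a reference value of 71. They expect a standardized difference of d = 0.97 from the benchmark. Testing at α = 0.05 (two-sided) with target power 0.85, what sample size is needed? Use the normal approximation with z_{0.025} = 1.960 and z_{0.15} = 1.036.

n = 10

For a one-sample test: n = ((z_{α/2} + z_β) / d)².
z_{α/2} + z_β = 1.960 + 1.036 = 2.996.
n = (2.996 / 0.97)² = 3.089² = 9.54.
Round up.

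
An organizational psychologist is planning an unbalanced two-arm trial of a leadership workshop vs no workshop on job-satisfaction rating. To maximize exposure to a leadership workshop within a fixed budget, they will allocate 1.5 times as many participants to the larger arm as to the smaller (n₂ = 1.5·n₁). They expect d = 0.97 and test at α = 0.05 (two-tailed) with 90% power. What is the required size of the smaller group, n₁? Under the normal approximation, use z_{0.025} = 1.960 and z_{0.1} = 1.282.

n₁ = 19

With allocation ratio k = n₂/n₁ = 1.5, Var(x̄₁−x̄₂) = σ²(1/n₁ + 1/(k·n₁)) = σ²·(k+1)/(k·n₁).
So n₁ = (1 + 1/k)·((z_{α/2} + z_β)/d)² = 1.667 × (3.242/0.97)².
n₁ = 1.667 × 11.17 = 18.6.
Round up: n₁ = 19, giving n₂ = ⌈1.5 × 19⌉ = ⌈28.5⌉ = 29.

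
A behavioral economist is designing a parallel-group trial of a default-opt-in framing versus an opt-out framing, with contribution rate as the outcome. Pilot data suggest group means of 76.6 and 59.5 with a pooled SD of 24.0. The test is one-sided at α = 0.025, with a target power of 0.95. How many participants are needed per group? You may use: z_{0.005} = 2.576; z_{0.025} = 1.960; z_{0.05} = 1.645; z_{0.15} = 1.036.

Cohen's d = |M₁ − M₂| / SD_pooled = |76.6 − 59.5| / 24.0 = 17.1 / 24.0 = 0.712.
For two independent groups with equal n: n = 2·((z_{α} + z_β) / d)².
z_{α} + z_β = 1.960 + 1.645 = 3.605.
n = 2 × (3.605 / 0.712)² = 2 × 5.063² = 2 × 25.64 = 51.3.
Round up to the next whole participant.

n = 52 per group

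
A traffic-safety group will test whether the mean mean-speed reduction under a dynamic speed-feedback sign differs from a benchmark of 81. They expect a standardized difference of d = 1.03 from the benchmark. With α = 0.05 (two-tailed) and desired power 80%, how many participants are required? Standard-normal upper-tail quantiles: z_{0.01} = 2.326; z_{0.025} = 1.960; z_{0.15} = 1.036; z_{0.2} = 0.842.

For a one-sample test: n = ((z_{α/2} + z_β) / d)².
z_{α/2} + z_β = 1.960 + 0.842 = 2.802.
n = (2.802 / 1.03)² = 2.720² = 7.40.
Round up.

n = 8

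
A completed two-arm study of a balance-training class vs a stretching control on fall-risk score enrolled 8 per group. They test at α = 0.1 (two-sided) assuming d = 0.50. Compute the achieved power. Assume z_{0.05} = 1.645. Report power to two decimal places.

power ≈ 0.26

For two equal groups, power = Φ(d·√(n/2) − z_{α/2}).
d·√(n/2) = 0.50 × √(8/2) = 0.50 × 2.000 = 1.000.
z_β = 1.000 − 1.645 = -0.645.
Power = Φ(-0.645) = 0.259.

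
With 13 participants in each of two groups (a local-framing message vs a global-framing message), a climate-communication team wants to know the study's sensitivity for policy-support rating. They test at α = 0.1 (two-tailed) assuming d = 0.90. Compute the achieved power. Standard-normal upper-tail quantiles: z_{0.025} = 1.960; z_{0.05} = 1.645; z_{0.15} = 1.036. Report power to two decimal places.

power ≈ 0.74

For two equal groups, power = Φ(d·√(n/2) − z_{α/2}).
d·√(n/2) = 0.90 × √(13/2) = 0.90 × 2.550 = 2.295.
z_β = 2.295 − 1.645 = 0.650.
Power = Φ(0.650) = 0.742.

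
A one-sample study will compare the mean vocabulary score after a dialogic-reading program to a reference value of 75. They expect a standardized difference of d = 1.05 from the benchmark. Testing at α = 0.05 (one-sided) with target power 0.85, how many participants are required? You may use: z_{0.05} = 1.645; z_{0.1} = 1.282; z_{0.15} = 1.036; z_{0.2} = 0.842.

For a one-sample test: n = ((z_{α} + z_β) / d)².
z_{α} + z_β = 1.645 + 1.036 = 2.681.
n = (2.681 / 1.05)² = 2.553² = 6.52.
Round up.

n = 7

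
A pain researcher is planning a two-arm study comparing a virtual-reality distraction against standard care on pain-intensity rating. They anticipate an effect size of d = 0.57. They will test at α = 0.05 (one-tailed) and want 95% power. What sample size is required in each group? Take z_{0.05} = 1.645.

n = 67 per group

For two independent groups with equal n: n = 2·((z_{α} + z_β) / d)².
z_{α} + z_β = 1.645 + 1.645 = 3.290.
n = 2 × (3.290 / 0.57)² = 2 × 5.772² = 2 × 33.32 = 66.6.
Round up to the next whole participant.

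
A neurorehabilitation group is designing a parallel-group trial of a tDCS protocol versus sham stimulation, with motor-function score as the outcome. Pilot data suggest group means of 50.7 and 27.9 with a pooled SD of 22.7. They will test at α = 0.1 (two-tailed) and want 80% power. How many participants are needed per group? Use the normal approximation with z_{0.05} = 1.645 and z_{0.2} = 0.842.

Cohen's d = |M₁ − M₂| / SD_pooled = |50.7 − 27.9| / 22.7 = 22.8 / 22.7 = 1.004.
For two independent groups with equal n: n = 2·((z_{α/2} + z_β) / d)².
z_{α/2} + z_β = 1.645 + 0.842 = 2.487.
n = 2 × (2.487 / 1.004)² = 2 × 2.477² = 2 × 6.14 = 12.3.
Round up to the next whole participant.

n = 13 per group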